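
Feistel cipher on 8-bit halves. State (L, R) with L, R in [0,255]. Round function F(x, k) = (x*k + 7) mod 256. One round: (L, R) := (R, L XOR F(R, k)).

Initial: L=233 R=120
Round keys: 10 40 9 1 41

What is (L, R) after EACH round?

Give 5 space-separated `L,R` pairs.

Answer: 120,94 94,207 207,16 16,216 216,143

Derivation:
Round 1 (k=10): L=120 R=94
Round 2 (k=40): L=94 R=207
Round 3 (k=9): L=207 R=16
Round 4 (k=1): L=16 R=216
Round 5 (k=41): L=216 R=143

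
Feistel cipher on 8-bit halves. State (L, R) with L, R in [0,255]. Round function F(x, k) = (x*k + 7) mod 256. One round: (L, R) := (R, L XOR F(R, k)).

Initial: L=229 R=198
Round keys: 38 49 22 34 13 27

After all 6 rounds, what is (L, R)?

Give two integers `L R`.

Answer: 242 203

Derivation:
Round 1 (k=38): L=198 R=142
Round 2 (k=49): L=142 R=243
Round 3 (k=22): L=243 R=103
Round 4 (k=34): L=103 R=70
Round 5 (k=13): L=70 R=242
Round 6 (k=27): L=242 R=203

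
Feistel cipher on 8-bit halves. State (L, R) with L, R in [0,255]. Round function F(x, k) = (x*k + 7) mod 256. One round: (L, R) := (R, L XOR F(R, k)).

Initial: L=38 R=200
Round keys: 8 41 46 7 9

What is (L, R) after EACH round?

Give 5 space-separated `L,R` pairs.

Answer: 200,97 97,88 88,182 182,89 89,158

Derivation:
Round 1 (k=8): L=200 R=97
Round 2 (k=41): L=97 R=88
Round 3 (k=46): L=88 R=182
Round 4 (k=7): L=182 R=89
Round 5 (k=9): L=89 R=158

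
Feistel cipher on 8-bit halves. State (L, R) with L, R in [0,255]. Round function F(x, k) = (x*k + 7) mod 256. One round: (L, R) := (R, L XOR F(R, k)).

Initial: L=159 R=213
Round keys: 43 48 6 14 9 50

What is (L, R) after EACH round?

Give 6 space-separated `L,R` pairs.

Answer: 213,81 81,226 226,2 2,193 193,210 210,202

Derivation:
Round 1 (k=43): L=213 R=81
Round 2 (k=48): L=81 R=226
Round 3 (k=6): L=226 R=2
Round 4 (k=14): L=2 R=193
Round 5 (k=9): L=193 R=210
Round 6 (k=50): L=210 R=202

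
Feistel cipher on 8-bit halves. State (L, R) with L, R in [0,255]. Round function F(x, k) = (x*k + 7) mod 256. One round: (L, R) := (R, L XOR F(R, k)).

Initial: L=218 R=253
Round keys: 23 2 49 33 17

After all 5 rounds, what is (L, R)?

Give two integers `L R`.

Answer: 26 104

Derivation:
Round 1 (k=23): L=253 R=24
Round 2 (k=2): L=24 R=202
Round 3 (k=49): L=202 R=169
Round 4 (k=33): L=169 R=26
Round 5 (k=17): L=26 R=104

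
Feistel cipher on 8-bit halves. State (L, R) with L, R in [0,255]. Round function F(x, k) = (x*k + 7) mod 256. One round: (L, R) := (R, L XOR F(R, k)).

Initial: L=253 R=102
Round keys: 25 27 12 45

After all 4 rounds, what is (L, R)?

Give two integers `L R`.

Answer: 147 191

Derivation:
Round 1 (k=25): L=102 R=0
Round 2 (k=27): L=0 R=97
Round 3 (k=12): L=97 R=147
Round 4 (k=45): L=147 R=191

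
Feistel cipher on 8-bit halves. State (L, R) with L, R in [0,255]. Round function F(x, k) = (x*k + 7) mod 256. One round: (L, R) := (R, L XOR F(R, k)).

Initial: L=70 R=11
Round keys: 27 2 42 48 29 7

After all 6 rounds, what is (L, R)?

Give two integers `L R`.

Round 1 (k=27): L=11 R=118
Round 2 (k=2): L=118 R=248
Round 3 (k=42): L=248 R=193
Round 4 (k=48): L=193 R=207
Round 5 (k=29): L=207 R=187
Round 6 (k=7): L=187 R=235

Answer: 187 235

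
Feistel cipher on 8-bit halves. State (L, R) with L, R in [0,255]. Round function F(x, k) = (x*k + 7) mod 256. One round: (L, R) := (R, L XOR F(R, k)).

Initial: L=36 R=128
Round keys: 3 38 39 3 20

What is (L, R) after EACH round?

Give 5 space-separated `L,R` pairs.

Answer: 128,163 163,185 185,149 149,127 127,102

Derivation:
Round 1 (k=3): L=128 R=163
Round 2 (k=38): L=163 R=185
Round 3 (k=39): L=185 R=149
Round 4 (k=3): L=149 R=127
Round 5 (k=20): L=127 R=102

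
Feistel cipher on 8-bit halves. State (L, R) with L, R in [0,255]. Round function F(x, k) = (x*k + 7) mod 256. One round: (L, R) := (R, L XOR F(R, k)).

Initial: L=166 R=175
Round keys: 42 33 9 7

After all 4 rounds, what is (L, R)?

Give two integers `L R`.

Answer: 135 149

Derivation:
Round 1 (k=42): L=175 R=27
Round 2 (k=33): L=27 R=45
Round 3 (k=9): L=45 R=135
Round 4 (k=7): L=135 R=149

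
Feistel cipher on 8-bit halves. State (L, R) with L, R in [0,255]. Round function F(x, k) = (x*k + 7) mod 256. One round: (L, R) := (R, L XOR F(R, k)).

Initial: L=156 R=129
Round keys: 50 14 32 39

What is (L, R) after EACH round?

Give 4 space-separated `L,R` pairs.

Round 1 (k=50): L=129 R=165
Round 2 (k=14): L=165 R=140
Round 3 (k=32): L=140 R=34
Round 4 (k=39): L=34 R=185

Answer: 129,165 165,140 140,34 34,185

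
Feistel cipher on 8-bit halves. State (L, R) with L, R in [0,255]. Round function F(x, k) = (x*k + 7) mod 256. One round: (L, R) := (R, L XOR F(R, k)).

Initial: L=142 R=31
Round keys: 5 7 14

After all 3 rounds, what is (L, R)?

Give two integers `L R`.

Round 1 (k=5): L=31 R=44
Round 2 (k=7): L=44 R=36
Round 3 (k=14): L=36 R=211

Answer: 36 211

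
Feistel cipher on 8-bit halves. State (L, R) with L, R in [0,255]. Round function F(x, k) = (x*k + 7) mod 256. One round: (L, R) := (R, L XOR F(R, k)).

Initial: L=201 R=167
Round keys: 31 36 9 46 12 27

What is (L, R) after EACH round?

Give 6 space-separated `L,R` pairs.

Answer: 167,137 137,236 236,218 218,223 223,161 161,221

Derivation:
Round 1 (k=31): L=167 R=137
Round 2 (k=36): L=137 R=236
Round 3 (k=9): L=236 R=218
Round 4 (k=46): L=218 R=223
Round 5 (k=12): L=223 R=161
Round 6 (k=27): L=161 R=221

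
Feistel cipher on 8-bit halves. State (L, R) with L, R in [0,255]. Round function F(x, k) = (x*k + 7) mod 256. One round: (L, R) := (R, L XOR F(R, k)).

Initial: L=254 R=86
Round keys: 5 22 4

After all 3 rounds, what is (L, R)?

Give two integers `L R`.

Round 1 (k=5): L=86 R=75
Round 2 (k=22): L=75 R=47
Round 3 (k=4): L=47 R=136

Answer: 47 136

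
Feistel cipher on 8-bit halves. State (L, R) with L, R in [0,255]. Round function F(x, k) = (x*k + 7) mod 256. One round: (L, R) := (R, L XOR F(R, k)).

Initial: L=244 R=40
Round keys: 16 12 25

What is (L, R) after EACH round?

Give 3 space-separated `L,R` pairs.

Round 1 (k=16): L=40 R=115
Round 2 (k=12): L=115 R=67
Round 3 (k=25): L=67 R=225

Answer: 40,115 115,67 67,225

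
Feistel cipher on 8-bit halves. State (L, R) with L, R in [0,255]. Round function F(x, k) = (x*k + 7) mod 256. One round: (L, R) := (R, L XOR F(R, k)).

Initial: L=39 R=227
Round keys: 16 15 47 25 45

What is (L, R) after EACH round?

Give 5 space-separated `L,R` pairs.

Answer: 227,16 16,20 20,163 163,230 230,214

Derivation:
Round 1 (k=16): L=227 R=16
Round 2 (k=15): L=16 R=20
Round 3 (k=47): L=20 R=163
Round 4 (k=25): L=163 R=230
Round 5 (k=45): L=230 R=214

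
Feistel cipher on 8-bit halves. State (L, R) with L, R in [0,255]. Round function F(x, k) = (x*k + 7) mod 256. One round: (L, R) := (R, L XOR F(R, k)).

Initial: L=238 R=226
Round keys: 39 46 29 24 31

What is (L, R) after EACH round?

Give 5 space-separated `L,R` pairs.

Round 1 (k=39): L=226 R=155
Round 2 (k=46): L=155 R=3
Round 3 (k=29): L=3 R=197
Round 4 (k=24): L=197 R=124
Round 5 (k=31): L=124 R=206

Answer: 226,155 155,3 3,197 197,124 124,206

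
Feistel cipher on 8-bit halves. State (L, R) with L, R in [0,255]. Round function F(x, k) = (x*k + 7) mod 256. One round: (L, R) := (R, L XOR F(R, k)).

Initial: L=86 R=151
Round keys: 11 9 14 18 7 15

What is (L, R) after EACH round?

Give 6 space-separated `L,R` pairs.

Answer: 151,210 210,254 254,57 57,247 247,241 241,209

Derivation:
Round 1 (k=11): L=151 R=210
Round 2 (k=9): L=210 R=254
Round 3 (k=14): L=254 R=57
Round 4 (k=18): L=57 R=247
Round 5 (k=7): L=247 R=241
Round 6 (k=15): L=241 R=209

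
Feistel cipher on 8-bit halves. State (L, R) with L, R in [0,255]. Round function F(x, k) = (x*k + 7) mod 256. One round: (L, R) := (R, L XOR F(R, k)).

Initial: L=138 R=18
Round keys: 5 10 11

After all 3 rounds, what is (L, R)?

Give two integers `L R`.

Answer: 39 95

Derivation:
Round 1 (k=5): L=18 R=235
Round 2 (k=10): L=235 R=39
Round 3 (k=11): L=39 R=95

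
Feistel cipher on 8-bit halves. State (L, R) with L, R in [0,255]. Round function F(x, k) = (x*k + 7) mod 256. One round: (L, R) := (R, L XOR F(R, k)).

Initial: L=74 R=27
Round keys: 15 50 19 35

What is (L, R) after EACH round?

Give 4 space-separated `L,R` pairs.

Answer: 27,214 214,200 200,9 9,138

Derivation:
Round 1 (k=15): L=27 R=214
Round 2 (k=50): L=214 R=200
Round 3 (k=19): L=200 R=9
Round 4 (k=35): L=9 R=138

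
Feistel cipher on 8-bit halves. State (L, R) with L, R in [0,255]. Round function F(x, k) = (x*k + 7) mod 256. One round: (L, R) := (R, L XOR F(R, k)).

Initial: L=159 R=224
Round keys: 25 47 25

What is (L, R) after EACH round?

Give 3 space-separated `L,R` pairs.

Answer: 224,120 120,239 239,38

Derivation:
Round 1 (k=25): L=224 R=120
Round 2 (k=47): L=120 R=239
Round 3 (k=25): L=239 R=38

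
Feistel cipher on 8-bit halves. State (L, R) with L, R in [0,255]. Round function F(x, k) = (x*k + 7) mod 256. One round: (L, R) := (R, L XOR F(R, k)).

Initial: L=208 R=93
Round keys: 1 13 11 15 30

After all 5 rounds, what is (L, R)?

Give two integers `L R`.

Round 1 (k=1): L=93 R=180
Round 2 (k=13): L=180 R=118
Round 3 (k=11): L=118 R=173
Round 4 (k=15): L=173 R=92
Round 5 (k=30): L=92 R=98

Answer: 92 98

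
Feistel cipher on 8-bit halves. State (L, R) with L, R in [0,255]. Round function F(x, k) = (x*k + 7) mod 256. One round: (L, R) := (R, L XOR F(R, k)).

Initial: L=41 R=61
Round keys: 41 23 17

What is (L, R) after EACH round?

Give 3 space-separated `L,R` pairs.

Answer: 61,229 229,167 167,251

Derivation:
Round 1 (k=41): L=61 R=229
Round 2 (k=23): L=229 R=167
Round 3 (k=17): L=167 R=251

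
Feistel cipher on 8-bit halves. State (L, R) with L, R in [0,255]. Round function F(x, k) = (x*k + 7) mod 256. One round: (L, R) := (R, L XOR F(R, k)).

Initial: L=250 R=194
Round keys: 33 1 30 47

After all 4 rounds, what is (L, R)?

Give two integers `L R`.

Answer: 100 91

Derivation:
Round 1 (k=33): L=194 R=243
Round 2 (k=1): L=243 R=56
Round 3 (k=30): L=56 R=100
Round 4 (k=47): L=100 R=91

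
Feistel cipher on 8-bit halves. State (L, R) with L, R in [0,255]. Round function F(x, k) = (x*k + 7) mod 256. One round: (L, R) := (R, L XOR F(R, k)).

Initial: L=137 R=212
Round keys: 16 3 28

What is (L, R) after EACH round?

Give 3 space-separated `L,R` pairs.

Round 1 (k=16): L=212 R=206
Round 2 (k=3): L=206 R=165
Round 3 (k=28): L=165 R=221

Answer: 212,206 206,165 165,221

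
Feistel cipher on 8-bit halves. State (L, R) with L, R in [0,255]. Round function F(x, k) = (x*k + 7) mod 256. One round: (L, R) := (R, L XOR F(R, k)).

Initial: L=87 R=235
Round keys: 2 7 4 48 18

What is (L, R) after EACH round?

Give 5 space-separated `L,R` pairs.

Answer: 235,138 138,38 38,21 21,209 209,172

Derivation:
Round 1 (k=2): L=235 R=138
Round 2 (k=7): L=138 R=38
Round 3 (k=4): L=38 R=21
Round 4 (k=48): L=21 R=209
Round 5 (k=18): L=209 R=172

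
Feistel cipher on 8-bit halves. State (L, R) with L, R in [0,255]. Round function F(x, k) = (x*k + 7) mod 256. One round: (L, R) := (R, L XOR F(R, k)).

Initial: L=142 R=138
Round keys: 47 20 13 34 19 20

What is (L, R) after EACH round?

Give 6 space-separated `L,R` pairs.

Answer: 138,211 211,9 9,175 175,76 76,4 4,27

Derivation:
Round 1 (k=47): L=138 R=211
Round 2 (k=20): L=211 R=9
Round 3 (k=13): L=9 R=175
Round 4 (k=34): L=175 R=76
Round 5 (k=19): L=76 R=4
Round 6 (k=20): L=4 R=27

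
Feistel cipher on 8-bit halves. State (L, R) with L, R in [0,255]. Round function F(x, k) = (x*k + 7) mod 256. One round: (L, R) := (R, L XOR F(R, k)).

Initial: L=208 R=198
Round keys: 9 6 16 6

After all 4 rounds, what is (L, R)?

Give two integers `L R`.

Answer: 26 112

Derivation:
Round 1 (k=9): L=198 R=45
Round 2 (k=6): L=45 R=211
Round 3 (k=16): L=211 R=26
Round 4 (k=6): L=26 R=112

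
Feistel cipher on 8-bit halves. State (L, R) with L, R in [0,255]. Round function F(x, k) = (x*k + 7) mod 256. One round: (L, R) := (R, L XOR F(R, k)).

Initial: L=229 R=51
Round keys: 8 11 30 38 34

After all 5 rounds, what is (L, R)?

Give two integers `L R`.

Answer: 155 60

Derivation:
Round 1 (k=8): L=51 R=122
Round 2 (k=11): L=122 R=118
Round 3 (k=30): L=118 R=161
Round 4 (k=38): L=161 R=155
Round 5 (k=34): L=155 R=60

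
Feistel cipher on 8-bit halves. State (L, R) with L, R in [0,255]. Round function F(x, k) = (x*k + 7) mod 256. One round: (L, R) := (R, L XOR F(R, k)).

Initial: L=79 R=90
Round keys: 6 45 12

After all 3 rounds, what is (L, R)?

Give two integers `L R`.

Round 1 (k=6): L=90 R=108
Round 2 (k=45): L=108 R=89
Round 3 (k=12): L=89 R=95

Answer: 89 95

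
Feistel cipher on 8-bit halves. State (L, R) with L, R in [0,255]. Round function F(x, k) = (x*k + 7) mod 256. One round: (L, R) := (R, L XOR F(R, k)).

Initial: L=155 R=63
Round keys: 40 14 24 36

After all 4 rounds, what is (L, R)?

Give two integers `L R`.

Answer: 67 243

Derivation:
Round 1 (k=40): L=63 R=68
Round 2 (k=14): L=68 R=128
Round 3 (k=24): L=128 R=67
Round 4 (k=36): L=67 R=243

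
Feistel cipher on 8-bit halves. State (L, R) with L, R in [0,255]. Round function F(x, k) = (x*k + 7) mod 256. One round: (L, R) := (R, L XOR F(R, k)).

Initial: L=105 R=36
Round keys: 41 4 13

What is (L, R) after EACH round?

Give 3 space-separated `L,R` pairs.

Answer: 36,162 162,171 171,20

Derivation:
Round 1 (k=41): L=36 R=162
Round 2 (k=4): L=162 R=171
Round 3 (k=13): L=171 R=20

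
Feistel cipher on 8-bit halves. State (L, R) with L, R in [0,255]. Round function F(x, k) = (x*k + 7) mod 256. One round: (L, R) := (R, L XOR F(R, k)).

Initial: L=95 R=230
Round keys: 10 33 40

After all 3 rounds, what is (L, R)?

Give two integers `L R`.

Round 1 (k=10): L=230 R=92
Round 2 (k=33): L=92 R=5
Round 3 (k=40): L=5 R=147

Answer: 5 147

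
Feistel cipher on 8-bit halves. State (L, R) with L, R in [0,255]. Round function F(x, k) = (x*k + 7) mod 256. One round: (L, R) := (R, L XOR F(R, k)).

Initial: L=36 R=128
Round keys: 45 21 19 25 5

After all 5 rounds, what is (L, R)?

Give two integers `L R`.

Round 1 (k=45): L=128 R=163
Round 2 (k=21): L=163 R=230
Round 3 (k=19): L=230 R=186
Round 4 (k=25): L=186 R=215
Round 5 (k=5): L=215 R=128

Answer: 215 128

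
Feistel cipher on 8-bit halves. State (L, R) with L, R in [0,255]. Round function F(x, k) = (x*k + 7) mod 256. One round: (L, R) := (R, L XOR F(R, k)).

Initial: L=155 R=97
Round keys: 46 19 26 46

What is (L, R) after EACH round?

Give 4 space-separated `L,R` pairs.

Round 1 (k=46): L=97 R=238
Round 2 (k=19): L=238 R=208
Round 3 (k=26): L=208 R=201
Round 4 (k=46): L=201 R=245

Answer: 97,238 238,208 208,201 201,245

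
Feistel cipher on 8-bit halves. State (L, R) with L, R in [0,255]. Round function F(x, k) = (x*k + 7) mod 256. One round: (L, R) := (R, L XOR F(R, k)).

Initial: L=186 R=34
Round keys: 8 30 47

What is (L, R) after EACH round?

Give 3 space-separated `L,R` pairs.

Answer: 34,173 173,111 111,197

Derivation:
Round 1 (k=8): L=34 R=173
Round 2 (k=30): L=173 R=111
Round 3 (k=47): L=111 R=197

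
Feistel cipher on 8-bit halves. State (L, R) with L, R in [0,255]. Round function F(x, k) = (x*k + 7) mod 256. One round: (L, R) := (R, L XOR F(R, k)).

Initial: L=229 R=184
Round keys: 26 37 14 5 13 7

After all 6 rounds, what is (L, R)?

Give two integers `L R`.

Round 1 (k=26): L=184 R=82
Round 2 (k=37): L=82 R=89
Round 3 (k=14): L=89 R=183
Round 4 (k=5): L=183 R=195
Round 5 (k=13): L=195 R=89
Round 6 (k=7): L=89 R=181

Answer: 89 181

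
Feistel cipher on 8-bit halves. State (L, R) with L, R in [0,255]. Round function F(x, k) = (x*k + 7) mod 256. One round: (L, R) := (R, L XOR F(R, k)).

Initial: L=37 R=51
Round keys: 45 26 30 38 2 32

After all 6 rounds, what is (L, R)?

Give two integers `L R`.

Answer: 233 86

Derivation:
Round 1 (k=45): L=51 R=219
Round 2 (k=26): L=219 R=118
Round 3 (k=30): L=118 R=0
Round 4 (k=38): L=0 R=113
Round 5 (k=2): L=113 R=233
Round 6 (k=32): L=233 R=86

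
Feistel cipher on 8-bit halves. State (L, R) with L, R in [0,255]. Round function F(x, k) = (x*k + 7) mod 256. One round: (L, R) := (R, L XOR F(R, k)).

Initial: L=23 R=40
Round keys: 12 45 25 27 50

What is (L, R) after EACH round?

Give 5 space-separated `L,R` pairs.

Answer: 40,240 240,31 31,254 254,206 206,189

Derivation:
Round 1 (k=12): L=40 R=240
Round 2 (k=45): L=240 R=31
Round 3 (k=25): L=31 R=254
Round 4 (k=27): L=254 R=206
Round 5 (k=50): L=206 R=189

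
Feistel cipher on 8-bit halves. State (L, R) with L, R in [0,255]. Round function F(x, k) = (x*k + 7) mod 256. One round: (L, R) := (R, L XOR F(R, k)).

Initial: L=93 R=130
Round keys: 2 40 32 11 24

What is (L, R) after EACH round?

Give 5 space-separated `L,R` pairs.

Answer: 130,86 86,245 245,241 241,151 151,222

Derivation:
Round 1 (k=2): L=130 R=86
Round 2 (k=40): L=86 R=245
Round 3 (k=32): L=245 R=241
Round 4 (k=11): L=241 R=151
Round 5 (k=24): L=151 R=222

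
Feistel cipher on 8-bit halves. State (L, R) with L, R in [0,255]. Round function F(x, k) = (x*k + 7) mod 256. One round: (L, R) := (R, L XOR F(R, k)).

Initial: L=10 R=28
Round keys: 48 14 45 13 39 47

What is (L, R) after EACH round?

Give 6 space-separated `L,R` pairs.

Answer: 28,77 77,33 33,153 153,237 237,187 187,177

Derivation:
Round 1 (k=48): L=28 R=77
Round 2 (k=14): L=77 R=33
Round 3 (k=45): L=33 R=153
Round 4 (k=13): L=153 R=237
Round 5 (k=39): L=237 R=187
Round 6 (k=47): L=187 R=177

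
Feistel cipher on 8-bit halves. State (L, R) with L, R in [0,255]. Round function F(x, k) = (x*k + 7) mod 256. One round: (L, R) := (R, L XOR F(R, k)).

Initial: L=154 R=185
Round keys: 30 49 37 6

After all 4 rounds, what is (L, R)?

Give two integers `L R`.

Round 1 (k=30): L=185 R=47
Round 2 (k=49): L=47 R=191
Round 3 (k=37): L=191 R=141
Round 4 (k=6): L=141 R=234

Answer: 141 234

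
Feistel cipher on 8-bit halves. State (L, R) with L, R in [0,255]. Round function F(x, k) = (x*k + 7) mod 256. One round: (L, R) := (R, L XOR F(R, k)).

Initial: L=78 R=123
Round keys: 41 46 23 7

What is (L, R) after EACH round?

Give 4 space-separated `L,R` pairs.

Round 1 (k=41): L=123 R=244
Round 2 (k=46): L=244 R=164
Round 3 (k=23): L=164 R=55
Round 4 (k=7): L=55 R=44

Answer: 123,244 244,164 164,55 55,44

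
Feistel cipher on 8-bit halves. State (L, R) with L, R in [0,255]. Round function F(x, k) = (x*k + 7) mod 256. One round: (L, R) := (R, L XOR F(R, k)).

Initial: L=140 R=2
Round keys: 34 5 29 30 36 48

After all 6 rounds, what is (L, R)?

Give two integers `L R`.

Answer: 235 8

Derivation:
Round 1 (k=34): L=2 R=199
Round 2 (k=5): L=199 R=232
Round 3 (k=29): L=232 R=136
Round 4 (k=30): L=136 R=31
Round 5 (k=36): L=31 R=235
Round 6 (k=48): L=235 R=8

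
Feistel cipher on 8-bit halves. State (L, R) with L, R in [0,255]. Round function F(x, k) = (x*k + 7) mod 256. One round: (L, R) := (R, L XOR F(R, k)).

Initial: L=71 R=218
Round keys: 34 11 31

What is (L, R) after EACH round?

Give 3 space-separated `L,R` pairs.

Answer: 218,188 188,193 193,218

Derivation:
Round 1 (k=34): L=218 R=188
Round 2 (k=11): L=188 R=193
Round 3 (k=31): L=193 R=218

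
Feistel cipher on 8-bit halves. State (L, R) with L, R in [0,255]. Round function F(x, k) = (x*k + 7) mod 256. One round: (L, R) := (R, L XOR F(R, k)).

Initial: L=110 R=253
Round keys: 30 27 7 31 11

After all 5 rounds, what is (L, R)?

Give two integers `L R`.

Round 1 (k=30): L=253 R=195
Round 2 (k=27): L=195 R=101
Round 3 (k=7): L=101 R=9
Round 4 (k=31): L=9 R=123
Round 5 (k=11): L=123 R=89

Answer: 123 89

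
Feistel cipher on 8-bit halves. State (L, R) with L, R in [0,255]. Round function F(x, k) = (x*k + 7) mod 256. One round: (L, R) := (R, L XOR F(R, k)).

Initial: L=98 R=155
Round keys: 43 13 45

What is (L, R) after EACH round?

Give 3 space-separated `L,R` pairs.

Round 1 (k=43): L=155 R=114
Round 2 (k=13): L=114 R=74
Round 3 (k=45): L=74 R=123

Answer: 155,114 114,74 74,123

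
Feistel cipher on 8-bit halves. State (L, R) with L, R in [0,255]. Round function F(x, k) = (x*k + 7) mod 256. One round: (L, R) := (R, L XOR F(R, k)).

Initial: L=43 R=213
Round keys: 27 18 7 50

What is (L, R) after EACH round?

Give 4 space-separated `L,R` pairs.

Answer: 213,85 85,212 212,134 134,231

Derivation:
Round 1 (k=27): L=213 R=85
Round 2 (k=18): L=85 R=212
Round 3 (k=7): L=212 R=134
Round 4 (k=50): L=134 R=231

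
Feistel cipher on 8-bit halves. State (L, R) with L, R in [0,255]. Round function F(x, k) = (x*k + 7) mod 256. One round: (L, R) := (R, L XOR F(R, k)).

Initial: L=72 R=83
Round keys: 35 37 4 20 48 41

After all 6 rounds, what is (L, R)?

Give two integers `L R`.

Answer: 136 32

Derivation:
Round 1 (k=35): L=83 R=40
Round 2 (k=37): L=40 R=156
Round 3 (k=4): L=156 R=95
Round 4 (k=20): L=95 R=239
Round 5 (k=48): L=239 R=136
Round 6 (k=41): L=136 R=32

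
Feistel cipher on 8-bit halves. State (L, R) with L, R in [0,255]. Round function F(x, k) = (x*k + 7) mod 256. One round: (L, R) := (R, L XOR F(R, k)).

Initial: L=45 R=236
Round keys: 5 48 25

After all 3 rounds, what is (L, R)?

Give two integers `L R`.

Answer: 75 212

Derivation:
Round 1 (k=5): L=236 R=142
Round 2 (k=48): L=142 R=75
Round 3 (k=25): L=75 R=212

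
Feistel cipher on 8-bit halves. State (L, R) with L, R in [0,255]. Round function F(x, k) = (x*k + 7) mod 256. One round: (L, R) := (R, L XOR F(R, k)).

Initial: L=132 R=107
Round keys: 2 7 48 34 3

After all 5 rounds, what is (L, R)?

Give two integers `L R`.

Answer: 62 239

Derivation:
Round 1 (k=2): L=107 R=89
Round 2 (k=7): L=89 R=29
Round 3 (k=48): L=29 R=46
Round 4 (k=34): L=46 R=62
Round 5 (k=3): L=62 R=239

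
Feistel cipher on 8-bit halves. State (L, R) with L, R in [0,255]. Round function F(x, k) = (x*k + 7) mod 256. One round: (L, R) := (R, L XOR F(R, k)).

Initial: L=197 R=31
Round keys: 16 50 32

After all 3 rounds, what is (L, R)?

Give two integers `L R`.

Answer: 212 181

Derivation:
Round 1 (k=16): L=31 R=50
Round 2 (k=50): L=50 R=212
Round 3 (k=32): L=212 R=181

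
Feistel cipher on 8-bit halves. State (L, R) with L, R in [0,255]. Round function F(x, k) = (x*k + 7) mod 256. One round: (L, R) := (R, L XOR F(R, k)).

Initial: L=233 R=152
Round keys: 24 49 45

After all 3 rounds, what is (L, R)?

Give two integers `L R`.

Round 1 (k=24): L=152 R=174
Round 2 (k=49): L=174 R=205
Round 3 (k=45): L=205 R=190

Answer: 205 190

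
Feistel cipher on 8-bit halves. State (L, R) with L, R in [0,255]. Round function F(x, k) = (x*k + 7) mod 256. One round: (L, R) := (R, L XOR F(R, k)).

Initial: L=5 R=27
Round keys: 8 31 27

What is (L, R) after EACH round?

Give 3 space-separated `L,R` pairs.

Answer: 27,218 218,118 118,163

Derivation:
Round 1 (k=8): L=27 R=218
Round 2 (k=31): L=218 R=118
Round 3 (k=27): L=118 R=163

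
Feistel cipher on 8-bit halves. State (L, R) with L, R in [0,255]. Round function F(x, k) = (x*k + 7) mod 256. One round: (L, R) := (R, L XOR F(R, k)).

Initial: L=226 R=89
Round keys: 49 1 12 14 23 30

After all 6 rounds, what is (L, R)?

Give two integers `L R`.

Round 1 (k=49): L=89 R=242
Round 2 (k=1): L=242 R=160
Round 3 (k=12): L=160 R=117
Round 4 (k=14): L=117 R=205
Round 5 (k=23): L=205 R=7
Round 6 (k=30): L=7 R=20

Answer: 7 20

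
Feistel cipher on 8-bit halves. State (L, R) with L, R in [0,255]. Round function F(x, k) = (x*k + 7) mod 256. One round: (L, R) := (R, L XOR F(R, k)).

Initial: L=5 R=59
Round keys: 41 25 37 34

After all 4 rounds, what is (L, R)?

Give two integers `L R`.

Answer: 47 16

Derivation:
Round 1 (k=41): L=59 R=127
Round 2 (k=25): L=127 R=85
Round 3 (k=37): L=85 R=47
Round 4 (k=34): L=47 R=16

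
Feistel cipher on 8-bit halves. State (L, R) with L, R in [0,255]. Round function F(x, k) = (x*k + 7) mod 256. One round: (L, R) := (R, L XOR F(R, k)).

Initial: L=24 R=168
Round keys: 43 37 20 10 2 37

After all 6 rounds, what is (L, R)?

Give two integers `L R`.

Answer: 185 145

Derivation:
Round 1 (k=43): L=168 R=39
Round 2 (k=37): L=39 R=2
Round 3 (k=20): L=2 R=8
Round 4 (k=10): L=8 R=85
Round 5 (k=2): L=85 R=185
Round 6 (k=37): L=185 R=145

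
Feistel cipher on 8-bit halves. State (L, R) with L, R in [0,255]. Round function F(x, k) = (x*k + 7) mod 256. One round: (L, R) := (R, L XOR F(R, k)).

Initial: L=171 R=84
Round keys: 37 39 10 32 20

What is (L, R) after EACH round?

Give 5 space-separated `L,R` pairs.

Round 1 (k=37): L=84 R=128
Round 2 (k=39): L=128 R=211
Round 3 (k=10): L=211 R=197
Round 4 (k=32): L=197 R=116
Round 5 (k=20): L=116 R=210

Answer: 84,128 128,211 211,197 197,116 116,210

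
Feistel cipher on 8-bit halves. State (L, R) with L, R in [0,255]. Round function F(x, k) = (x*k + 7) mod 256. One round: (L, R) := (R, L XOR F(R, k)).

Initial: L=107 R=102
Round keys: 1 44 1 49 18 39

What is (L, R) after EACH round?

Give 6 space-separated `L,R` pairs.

Answer: 102,6 6,105 105,118 118,244 244,89 89,98

Derivation:
Round 1 (k=1): L=102 R=6
Round 2 (k=44): L=6 R=105
Round 3 (k=1): L=105 R=118
Round 4 (k=49): L=118 R=244
Round 5 (k=18): L=244 R=89
Round 6 (k=39): L=89 R=98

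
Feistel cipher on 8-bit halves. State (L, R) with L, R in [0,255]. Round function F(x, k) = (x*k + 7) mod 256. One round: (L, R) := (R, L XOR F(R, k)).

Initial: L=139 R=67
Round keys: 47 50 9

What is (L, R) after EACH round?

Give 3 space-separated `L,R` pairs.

Round 1 (k=47): L=67 R=223
Round 2 (k=50): L=223 R=214
Round 3 (k=9): L=214 R=82

Answer: 67,223 223,214 214,82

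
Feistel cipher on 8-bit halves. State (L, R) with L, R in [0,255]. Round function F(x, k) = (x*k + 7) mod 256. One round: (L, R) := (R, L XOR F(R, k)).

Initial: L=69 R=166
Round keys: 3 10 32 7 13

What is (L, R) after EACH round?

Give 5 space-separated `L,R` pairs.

Answer: 166,188 188,249 249,155 155,189 189,59

Derivation:
Round 1 (k=3): L=166 R=188
Round 2 (k=10): L=188 R=249
Round 3 (k=32): L=249 R=155
Round 4 (k=7): L=155 R=189
Round 5 (k=13): L=189 R=59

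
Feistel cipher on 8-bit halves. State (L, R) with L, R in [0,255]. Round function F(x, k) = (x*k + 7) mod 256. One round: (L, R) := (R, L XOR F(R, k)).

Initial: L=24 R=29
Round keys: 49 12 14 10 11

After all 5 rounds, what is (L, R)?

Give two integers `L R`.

Round 1 (k=49): L=29 R=140
Round 2 (k=12): L=140 R=138
Round 3 (k=14): L=138 R=31
Round 4 (k=10): L=31 R=183
Round 5 (k=11): L=183 R=251

Answer: 183 251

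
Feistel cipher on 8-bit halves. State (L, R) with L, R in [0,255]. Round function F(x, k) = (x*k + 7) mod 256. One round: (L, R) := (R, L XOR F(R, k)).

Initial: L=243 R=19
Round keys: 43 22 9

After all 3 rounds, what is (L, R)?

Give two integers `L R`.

Answer: 106 10

Derivation:
Round 1 (k=43): L=19 R=203
Round 2 (k=22): L=203 R=106
Round 3 (k=9): L=106 R=10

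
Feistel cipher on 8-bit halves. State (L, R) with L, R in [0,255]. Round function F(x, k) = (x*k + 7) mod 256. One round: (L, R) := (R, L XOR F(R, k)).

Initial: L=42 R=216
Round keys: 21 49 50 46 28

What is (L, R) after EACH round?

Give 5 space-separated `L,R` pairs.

Round 1 (k=21): L=216 R=149
Round 2 (k=49): L=149 R=84
Round 3 (k=50): L=84 R=250
Round 4 (k=46): L=250 R=167
Round 5 (k=28): L=167 R=177

Answer: 216,149 149,84 84,250 250,167 167,177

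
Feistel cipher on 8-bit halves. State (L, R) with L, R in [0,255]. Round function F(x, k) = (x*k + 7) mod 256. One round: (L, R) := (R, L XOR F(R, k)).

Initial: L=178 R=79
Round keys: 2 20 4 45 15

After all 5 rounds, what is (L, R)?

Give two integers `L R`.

Answer: 123 92

Derivation:
Round 1 (k=2): L=79 R=23
Round 2 (k=20): L=23 R=156
Round 3 (k=4): L=156 R=96
Round 4 (k=45): L=96 R=123
Round 5 (k=15): L=123 R=92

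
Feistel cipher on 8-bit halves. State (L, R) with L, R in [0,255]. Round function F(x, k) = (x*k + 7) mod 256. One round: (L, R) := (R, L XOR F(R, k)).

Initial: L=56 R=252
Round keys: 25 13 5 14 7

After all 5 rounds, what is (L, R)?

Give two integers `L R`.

Answer: 25 164

Derivation:
Round 1 (k=25): L=252 R=155
Round 2 (k=13): L=155 R=26
Round 3 (k=5): L=26 R=18
Round 4 (k=14): L=18 R=25
Round 5 (k=7): L=25 R=164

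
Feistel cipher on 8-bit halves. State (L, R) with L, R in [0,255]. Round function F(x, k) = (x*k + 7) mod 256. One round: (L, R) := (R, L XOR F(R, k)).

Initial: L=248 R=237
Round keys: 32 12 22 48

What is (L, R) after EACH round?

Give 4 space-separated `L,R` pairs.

Answer: 237,95 95,150 150,180 180,81

Derivation:
Round 1 (k=32): L=237 R=95
Round 2 (k=12): L=95 R=150
Round 3 (k=22): L=150 R=180
Round 4 (k=48): L=180 R=81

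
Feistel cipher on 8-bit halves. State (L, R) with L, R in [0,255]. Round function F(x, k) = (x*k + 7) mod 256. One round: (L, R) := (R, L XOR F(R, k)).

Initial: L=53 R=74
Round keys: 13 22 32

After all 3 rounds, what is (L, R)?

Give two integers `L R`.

Round 1 (k=13): L=74 R=252
Round 2 (k=22): L=252 R=229
Round 3 (k=32): L=229 R=91

Answer: 229 91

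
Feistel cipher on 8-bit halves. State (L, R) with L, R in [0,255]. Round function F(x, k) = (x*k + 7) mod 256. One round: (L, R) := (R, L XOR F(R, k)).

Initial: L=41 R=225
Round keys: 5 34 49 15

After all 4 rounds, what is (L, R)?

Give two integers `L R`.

Answer: 146 69

Derivation:
Round 1 (k=5): L=225 R=69
Round 2 (k=34): L=69 R=208
Round 3 (k=49): L=208 R=146
Round 4 (k=15): L=146 R=69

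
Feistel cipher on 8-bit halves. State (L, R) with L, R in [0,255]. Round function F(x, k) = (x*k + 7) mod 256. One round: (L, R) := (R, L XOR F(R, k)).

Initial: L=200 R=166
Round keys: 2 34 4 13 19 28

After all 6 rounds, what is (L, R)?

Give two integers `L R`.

Round 1 (k=2): L=166 R=155
Round 2 (k=34): L=155 R=59
Round 3 (k=4): L=59 R=104
Round 4 (k=13): L=104 R=116
Round 5 (k=19): L=116 R=203
Round 6 (k=28): L=203 R=79

Answer: 203 79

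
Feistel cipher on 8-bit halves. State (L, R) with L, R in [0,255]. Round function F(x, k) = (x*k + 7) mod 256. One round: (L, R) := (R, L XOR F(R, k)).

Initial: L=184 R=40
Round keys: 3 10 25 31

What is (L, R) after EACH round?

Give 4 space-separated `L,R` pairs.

Answer: 40,199 199,229 229,163 163,33

Derivation:
Round 1 (k=3): L=40 R=199
Round 2 (k=10): L=199 R=229
Round 3 (k=25): L=229 R=163
Round 4 (k=31): L=163 R=33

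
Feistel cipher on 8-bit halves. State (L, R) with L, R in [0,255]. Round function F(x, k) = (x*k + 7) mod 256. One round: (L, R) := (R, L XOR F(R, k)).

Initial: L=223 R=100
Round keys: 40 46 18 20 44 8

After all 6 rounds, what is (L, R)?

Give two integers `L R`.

Answer: 66 15

Derivation:
Round 1 (k=40): L=100 R=120
Round 2 (k=46): L=120 R=243
Round 3 (k=18): L=243 R=101
Round 4 (k=20): L=101 R=24
Round 5 (k=44): L=24 R=66
Round 6 (k=8): L=66 R=15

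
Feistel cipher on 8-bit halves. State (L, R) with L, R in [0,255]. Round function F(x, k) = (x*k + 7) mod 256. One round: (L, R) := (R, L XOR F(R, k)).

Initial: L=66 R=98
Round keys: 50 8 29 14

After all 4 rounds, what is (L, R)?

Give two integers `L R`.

Round 1 (k=50): L=98 R=105
Round 2 (k=8): L=105 R=45
Round 3 (k=29): L=45 R=73
Round 4 (k=14): L=73 R=40

Answer: 73 40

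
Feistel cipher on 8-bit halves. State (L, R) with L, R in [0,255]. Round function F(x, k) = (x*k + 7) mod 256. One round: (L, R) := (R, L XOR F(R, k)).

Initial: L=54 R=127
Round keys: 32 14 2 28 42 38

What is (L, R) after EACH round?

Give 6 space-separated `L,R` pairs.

Answer: 127,209 209,10 10,202 202,21 21,179 179,140

Derivation:
Round 1 (k=32): L=127 R=209
Round 2 (k=14): L=209 R=10
Round 3 (k=2): L=10 R=202
Round 4 (k=28): L=202 R=21
Round 5 (k=42): L=21 R=179
Round 6 (k=38): L=179 R=140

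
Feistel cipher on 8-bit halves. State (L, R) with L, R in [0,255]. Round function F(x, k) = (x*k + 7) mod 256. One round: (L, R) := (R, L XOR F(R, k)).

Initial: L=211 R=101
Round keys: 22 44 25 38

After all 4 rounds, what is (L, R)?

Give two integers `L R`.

Round 1 (k=22): L=101 R=102
Round 2 (k=44): L=102 R=234
Round 3 (k=25): L=234 R=135
Round 4 (k=38): L=135 R=251

Answer: 135 251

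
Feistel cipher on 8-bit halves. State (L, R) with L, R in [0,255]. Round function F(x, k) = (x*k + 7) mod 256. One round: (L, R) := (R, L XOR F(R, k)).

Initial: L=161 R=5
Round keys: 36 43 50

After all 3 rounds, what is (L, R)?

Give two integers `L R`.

Answer: 96 221

Derivation:
Round 1 (k=36): L=5 R=26
Round 2 (k=43): L=26 R=96
Round 3 (k=50): L=96 R=221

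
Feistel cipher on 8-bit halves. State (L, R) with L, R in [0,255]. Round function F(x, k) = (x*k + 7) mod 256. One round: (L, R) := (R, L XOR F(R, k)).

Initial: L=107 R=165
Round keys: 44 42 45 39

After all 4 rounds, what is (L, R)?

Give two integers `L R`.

Round 1 (k=44): L=165 R=8
Round 2 (k=42): L=8 R=242
Round 3 (k=45): L=242 R=153
Round 4 (k=39): L=153 R=164

Answer: 153 164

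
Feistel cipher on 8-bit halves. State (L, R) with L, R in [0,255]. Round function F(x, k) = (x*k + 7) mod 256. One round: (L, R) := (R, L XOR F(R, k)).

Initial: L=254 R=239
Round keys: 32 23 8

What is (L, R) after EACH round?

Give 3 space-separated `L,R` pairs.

Answer: 239,25 25,169 169,86

Derivation:
Round 1 (k=32): L=239 R=25
Round 2 (k=23): L=25 R=169
Round 3 (k=8): L=169 R=86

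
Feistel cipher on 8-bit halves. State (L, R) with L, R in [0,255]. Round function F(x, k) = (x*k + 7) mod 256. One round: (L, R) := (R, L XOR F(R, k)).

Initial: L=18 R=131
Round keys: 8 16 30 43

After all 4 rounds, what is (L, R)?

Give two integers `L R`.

Answer: 210 25

Derivation:
Round 1 (k=8): L=131 R=13
Round 2 (k=16): L=13 R=84
Round 3 (k=30): L=84 R=210
Round 4 (k=43): L=210 R=25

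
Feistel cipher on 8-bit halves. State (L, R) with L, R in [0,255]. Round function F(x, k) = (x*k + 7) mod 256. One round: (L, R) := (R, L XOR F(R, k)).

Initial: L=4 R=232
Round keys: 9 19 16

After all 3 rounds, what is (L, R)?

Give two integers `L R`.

Round 1 (k=9): L=232 R=43
Round 2 (k=19): L=43 R=208
Round 3 (k=16): L=208 R=44

Answer: 208 44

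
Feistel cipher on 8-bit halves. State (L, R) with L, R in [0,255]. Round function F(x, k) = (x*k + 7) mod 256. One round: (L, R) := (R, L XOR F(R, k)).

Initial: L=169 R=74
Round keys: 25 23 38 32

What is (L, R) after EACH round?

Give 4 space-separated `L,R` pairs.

Answer: 74,232 232,149 149,205 205,50

Derivation:
Round 1 (k=25): L=74 R=232
Round 2 (k=23): L=232 R=149
Round 3 (k=38): L=149 R=205
Round 4 (k=32): L=205 R=50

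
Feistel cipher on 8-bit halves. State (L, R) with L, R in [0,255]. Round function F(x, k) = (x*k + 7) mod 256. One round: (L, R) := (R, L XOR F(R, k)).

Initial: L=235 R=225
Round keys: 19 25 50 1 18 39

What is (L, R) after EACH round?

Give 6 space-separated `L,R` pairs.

Answer: 225,81 81,17 17,8 8,30 30,43 43,138

Derivation:
Round 1 (k=19): L=225 R=81
Round 2 (k=25): L=81 R=17
Round 3 (k=50): L=17 R=8
Round 4 (k=1): L=8 R=30
Round 5 (k=18): L=30 R=43
Round 6 (k=39): L=43 R=138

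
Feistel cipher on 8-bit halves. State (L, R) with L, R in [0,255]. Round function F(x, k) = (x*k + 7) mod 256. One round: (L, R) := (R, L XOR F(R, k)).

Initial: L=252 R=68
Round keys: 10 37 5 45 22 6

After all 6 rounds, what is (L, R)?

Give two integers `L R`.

Round 1 (k=10): L=68 R=83
Round 2 (k=37): L=83 R=66
Round 3 (k=5): L=66 R=2
Round 4 (k=45): L=2 R=35
Round 5 (k=22): L=35 R=11
Round 6 (k=6): L=11 R=106

Answer: 11 106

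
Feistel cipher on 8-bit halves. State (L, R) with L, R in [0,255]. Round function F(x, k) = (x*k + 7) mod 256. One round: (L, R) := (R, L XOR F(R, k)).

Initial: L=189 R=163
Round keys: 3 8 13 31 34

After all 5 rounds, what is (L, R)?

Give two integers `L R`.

Round 1 (k=3): L=163 R=77
Round 2 (k=8): L=77 R=204
Round 3 (k=13): L=204 R=46
Round 4 (k=31): L=46 R=85
Round 5 (k=34): L=85 R=127

Answer: 85 127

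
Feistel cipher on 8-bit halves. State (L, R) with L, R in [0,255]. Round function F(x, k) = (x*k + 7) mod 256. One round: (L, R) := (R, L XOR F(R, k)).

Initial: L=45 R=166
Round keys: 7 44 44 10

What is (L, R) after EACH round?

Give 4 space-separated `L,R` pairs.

Answer: 166,188 188,241 241,207 207,236

Derivation:
Round 1 (k=7): L=166 R=188
Round 2 (k=44): L=188 R=241
Round 3 (k=44): L=241 R=207
Round 4 (k=10): L=207 R=236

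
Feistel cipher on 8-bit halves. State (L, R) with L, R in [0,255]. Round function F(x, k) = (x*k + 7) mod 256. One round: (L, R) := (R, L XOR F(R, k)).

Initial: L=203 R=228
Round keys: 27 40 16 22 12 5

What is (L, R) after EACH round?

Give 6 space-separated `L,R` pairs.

Answer: 228,216 216,35 35,239 239,178 178,176 176,197

Derivation:
Round 1 (k=27): L=228 R=216
Round 2 (k=40): L=216 R=35
Round 3 (k=16): L=35 R=239
Round 4 (k=22): L=239 R=178
Round 5 (k=12): L=178 R=176
Round 6 (k=5): L=176 R=197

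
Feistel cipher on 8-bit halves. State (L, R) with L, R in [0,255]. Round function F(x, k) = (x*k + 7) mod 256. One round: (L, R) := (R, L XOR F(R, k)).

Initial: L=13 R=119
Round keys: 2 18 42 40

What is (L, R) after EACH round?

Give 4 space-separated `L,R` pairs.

Round 1 (k=2): L=119 R=248
Round 2 (k=18): L=248 R=0
Round 3 (k=42): L=0 R=255
Round 4 (k=40): L=255 R=223

Answer: 119,248 248,0 0,255 255,223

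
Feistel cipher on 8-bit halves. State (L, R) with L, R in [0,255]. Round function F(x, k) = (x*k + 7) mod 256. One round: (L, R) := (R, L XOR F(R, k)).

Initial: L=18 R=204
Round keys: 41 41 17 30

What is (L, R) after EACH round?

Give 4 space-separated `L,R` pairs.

Round 1 (k=41): L=204 R=161
Round 2 (k=41): L=161 R=28
Round 3 (k=17): L=28 R=66
Round 4 (k=30): L=66 R=223

Answer: 204,161 161,28 28,66 66,223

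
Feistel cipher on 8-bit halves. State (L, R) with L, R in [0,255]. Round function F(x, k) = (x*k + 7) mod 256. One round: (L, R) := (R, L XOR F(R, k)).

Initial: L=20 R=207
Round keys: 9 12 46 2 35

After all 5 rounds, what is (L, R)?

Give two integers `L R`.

Round 1 (k=9): L=207 R=90
Round 2 (k=12): L=90 R=240
Round 3 (k=46): L=240 R=125
Round 4 (k=2): L=125 R=241
Round 5 (k=35): L=241 R=135

Answer: 241 135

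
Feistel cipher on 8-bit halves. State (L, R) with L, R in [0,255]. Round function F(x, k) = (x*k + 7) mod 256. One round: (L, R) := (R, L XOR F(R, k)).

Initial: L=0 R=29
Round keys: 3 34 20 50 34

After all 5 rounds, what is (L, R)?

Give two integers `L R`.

Round 1 (k=3): L=29 R=94
Round 2 (k=34): L=94 R=158
Round 3 (k=20): L=158 R=1
Round 4 (k=50): L=1 R=167
Round 5 (k=34): L=167 R=52

Answer: 167 52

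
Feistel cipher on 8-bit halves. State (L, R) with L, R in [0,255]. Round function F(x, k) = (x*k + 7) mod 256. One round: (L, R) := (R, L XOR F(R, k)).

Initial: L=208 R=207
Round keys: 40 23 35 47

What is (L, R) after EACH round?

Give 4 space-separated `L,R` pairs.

Answer: 207,143 143,47 47,251 251,51

Derivation:
Round 1 (k=40): L=207 R=143
Round 2 (k=23): L=143 R=47
Round 3 (k=35): L=47 R=251
Round 4 (k=47): L=251 R=51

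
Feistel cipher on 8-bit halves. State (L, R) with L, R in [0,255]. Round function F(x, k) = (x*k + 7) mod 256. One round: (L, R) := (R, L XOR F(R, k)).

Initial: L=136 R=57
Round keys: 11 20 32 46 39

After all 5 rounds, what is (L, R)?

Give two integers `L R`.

Round 1 (k=11): L=57 R=242
Round 2 (k=20): L=242 R=214
Round 3 (k=32): L=214 R=53
Round 4 (k=46): L=53 R=91
Round 5 (k=39): L=91 R=209

Answer: 91 209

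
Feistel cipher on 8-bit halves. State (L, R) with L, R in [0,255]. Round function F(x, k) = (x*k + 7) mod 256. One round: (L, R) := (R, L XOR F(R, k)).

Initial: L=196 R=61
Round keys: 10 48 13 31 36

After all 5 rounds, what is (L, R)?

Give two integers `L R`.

Round 1 (k=10): L=61 R=173
Round 2 (k=48): L=173 R=74
Round 3 (k=13): L=74 R=100
Round 4 (k=31): L=100 R=105
Round 5 (k=36): L=105 R=175

Answer: 105 175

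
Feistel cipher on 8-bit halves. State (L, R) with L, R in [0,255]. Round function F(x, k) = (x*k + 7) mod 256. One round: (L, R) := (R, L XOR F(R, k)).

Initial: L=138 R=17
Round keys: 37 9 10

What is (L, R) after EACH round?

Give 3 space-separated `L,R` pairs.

Round 1 (k=37): L=17 R=246
Round 2 (k=9): L=246 R=188
Round 3 (k=10): L=188 R=169

Answer: 17,246 246,188 188,169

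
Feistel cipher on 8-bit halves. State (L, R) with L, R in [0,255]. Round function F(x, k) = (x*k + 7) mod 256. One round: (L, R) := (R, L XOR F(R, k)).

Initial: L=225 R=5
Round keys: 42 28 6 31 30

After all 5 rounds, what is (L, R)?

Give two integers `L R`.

Answer: 94 224

Derivation:
Round 1 (k=42): L=5 R=56
Round 2 (k=28): L=56 R=34
Round 3 (k=6): L=34 R=235
Round 4 (k=31): L=235 R=94
Round 5 (k=30): L=94 R=224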